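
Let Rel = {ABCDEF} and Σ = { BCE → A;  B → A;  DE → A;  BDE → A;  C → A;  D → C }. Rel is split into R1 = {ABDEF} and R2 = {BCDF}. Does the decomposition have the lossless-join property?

Common attributes: R1 ∩ R2 = {BDF}.
Closure of {BDF}: B → A applies, adding A; D → C applies, adding C. So (BDF)⁺ = {ABCDF}.
This closure contains every attribute of R2, so R1 ∩ R2 → R2. The join is lossless.

Yes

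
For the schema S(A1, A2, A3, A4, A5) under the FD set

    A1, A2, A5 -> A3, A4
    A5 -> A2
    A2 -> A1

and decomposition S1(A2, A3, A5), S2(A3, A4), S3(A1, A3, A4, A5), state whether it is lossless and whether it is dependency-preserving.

lossless but not dependency-preserving

Lossless test (chase): Rows 1 and 3 agree on A5; apply A5→A2 and equate their A2 entries. Rows 1 and 3 agree on A2; apply A2→A1 and equate their A1 entries. Rows 1 and 3 agree on A1, A2, A5; apply A1, A2, A5→A3, A4 and equate their A3, A4 entries. Row 1 is now all distinguished symbols — the join is lossless.
Dependency preservation: the restricted closure of {A2} across the fragments never reaches {A1}, so A2 → A1 cannot be enforced without a join — not preserved.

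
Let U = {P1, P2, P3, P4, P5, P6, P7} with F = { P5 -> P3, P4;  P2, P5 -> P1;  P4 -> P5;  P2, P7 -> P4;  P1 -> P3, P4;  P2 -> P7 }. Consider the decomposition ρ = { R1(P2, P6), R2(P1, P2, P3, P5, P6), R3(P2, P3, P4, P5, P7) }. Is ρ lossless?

Yes

Chase test. Columns are P1, P2, P3, P4, P5, P6, P7; row i has aⱼ where attribute j ∈ Ri, else bᵢⱼ.
Initial tableau (one row per fragment):
  row 1: b11 a2 b13 b14 b15 a6 b17
  row 2: a1 a2 a3 b24 a5 a6 b27
  row 3: b31 a2 a3 a4 a5 b36 a7
Rows 2 and 3 agree on P5; apply P5→P3, P4 and equate their P3, P4 entries.
Rows 2 and 3 agree on P2, P5; apply P2, P5→P1 and equate their P1 entries.
Rows 1 and 2 agree on P2; apply P2→P7 and equate their P7 entries.
Rows 1 and 3 agree on P2; apply P2→P7 and equate their P7 entries.
Rows 1 and 2 agree on P2, P7; apply P2, P7→P4 and equate their P4 entries.
Rows 1 and 2 agree on P4; apply P4→P5 and equate their P5 entries.
Rows 1 and 2 agree on P5; apply P5→P3, P4 and equate their P3, P4 entries.
Rows 1 and 2 agree on P2, P5; apply P2, P5→P1 and equate their P1 entries.
Row 1 is now all distinguished symbols — the join is lossless.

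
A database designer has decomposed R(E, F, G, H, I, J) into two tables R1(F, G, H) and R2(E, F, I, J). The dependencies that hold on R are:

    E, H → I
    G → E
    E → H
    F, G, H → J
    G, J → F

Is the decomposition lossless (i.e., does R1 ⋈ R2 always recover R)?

No

Common attributes: R1 ∩ R2 = {F}.
No dependency enlarges {F}, so (F)⁺ = {F}.
The closure contains neither all of R1 = {F, G, H} nor all of R2 = {E, F, I, J}, so the common attributes are not a superkey of either fragment. The join is lossy.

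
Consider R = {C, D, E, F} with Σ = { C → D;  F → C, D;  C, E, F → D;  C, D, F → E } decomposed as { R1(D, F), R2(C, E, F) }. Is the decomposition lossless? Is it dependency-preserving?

lossless but not dependency-preserving

Lossless test: (F)⁺ = {C, D, E, F}, which contains all of one fragment — lossless.
Dependency preservation: the restricted closure of {C} across the fragments never reaches {D}, so C → D cannot be enforced without a join — not preserved.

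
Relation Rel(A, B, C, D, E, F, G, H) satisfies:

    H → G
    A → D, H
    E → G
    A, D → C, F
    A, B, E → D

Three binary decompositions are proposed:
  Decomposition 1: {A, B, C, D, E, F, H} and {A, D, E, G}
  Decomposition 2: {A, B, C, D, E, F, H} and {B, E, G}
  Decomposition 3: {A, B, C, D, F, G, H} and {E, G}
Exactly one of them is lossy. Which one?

Decomposition 3

Decomposition 1: common = {A, D, E}, closure = {A, C, D, E, F, G, H} → lossless.
Decomposition 2: common = {B, E}, closure = {B, E, G} → lossless.
Decomposition 3: common = {G}, closure = {G} → lossy.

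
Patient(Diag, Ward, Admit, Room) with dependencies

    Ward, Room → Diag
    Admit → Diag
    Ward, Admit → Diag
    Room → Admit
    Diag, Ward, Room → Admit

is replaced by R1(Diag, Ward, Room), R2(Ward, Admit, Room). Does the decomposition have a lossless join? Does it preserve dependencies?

Lossless test: (Ward, Room)⁺ = {Diag, Ward, Admit, Room}, which contains all of one fragment — lossless.
Dependency preservation: the restricted closure of {Admit} across the fragments never reaches {Diag}, so Admit → Diag cannot be enforced without a join — not preserved.

lossless but not dependency-preserving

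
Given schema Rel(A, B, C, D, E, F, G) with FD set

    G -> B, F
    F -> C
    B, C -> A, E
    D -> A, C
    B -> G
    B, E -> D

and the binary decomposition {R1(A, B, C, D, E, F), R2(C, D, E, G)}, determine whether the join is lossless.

Common attributes: R1 ∩ R2 = {C, D, E}.
Closure of {C, D, E}: D → A, C applies, adding A. So (C, D, E)⁺ = {A, C, D, E}.
The closure contains neither all of R1 = {A, B, C, D, E, F} nor all of R2 = {C, D, E, G}, so the common attributes are not a superkey of either fragment. The join is lossy.

No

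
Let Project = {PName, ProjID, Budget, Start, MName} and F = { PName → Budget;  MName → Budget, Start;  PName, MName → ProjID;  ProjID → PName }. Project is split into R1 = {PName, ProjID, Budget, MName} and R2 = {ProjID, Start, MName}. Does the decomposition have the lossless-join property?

Common attributes: R1 ∩ R2 = {ProjID, MName}.
Closure of {ProjID, MName}: MName → Budget, Start applies, adding Budget, Start; ProjID → PName applies, adding PName. So (ProjID, MName)⁺ = {PName, ProjID, Budget, Start, MName}.
This closure contains every attribute of R1, so R1 ∩ R2 → R1. The join is lossless.

Yes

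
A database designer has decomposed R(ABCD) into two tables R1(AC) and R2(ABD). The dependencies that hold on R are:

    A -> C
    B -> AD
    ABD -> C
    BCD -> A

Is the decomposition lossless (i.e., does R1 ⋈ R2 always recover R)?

Yes

Common attributes: R1 ∩ R2 = {A}.
Closure of {A}: A → C applies, adding C. So (A)⁺ = {AC}.
This closure contains every attribute of R1, so R1 ∩ R2 → R1. The join is lossless.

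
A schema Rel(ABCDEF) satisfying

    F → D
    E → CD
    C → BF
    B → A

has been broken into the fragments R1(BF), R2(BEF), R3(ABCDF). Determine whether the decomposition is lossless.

No

Chase test. Columns are ABCDEF; row i has aⱼ where attribute j ∈ Ri, else bᵢⱼ.
Initial tableau (one row per fragment):
  row 1: b11 a2 b13 b14 b15 a6
  row 2: b21 a2 b23 b24 a5 a6
  row 3: a1 a2 a3 a4 b35 a6
Rows 1 and 2 agree on F; apply F→D and equate their D entries.
Rows 1 and 3 agree on F; apply F→D and equate their D entries.
Rows 1 and 2 agree on B; apply B→A and equate their A entries.
Rows 1 and 3 agree on B; apply B→A and equate their A entries.
No row becomes fully distinguished — the join is lossy.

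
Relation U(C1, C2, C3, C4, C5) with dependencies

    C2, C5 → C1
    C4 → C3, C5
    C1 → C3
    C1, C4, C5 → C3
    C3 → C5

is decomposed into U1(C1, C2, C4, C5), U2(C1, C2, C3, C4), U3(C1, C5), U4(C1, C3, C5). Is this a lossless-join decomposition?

Chase test. Columns are C1, C2, C3, C4, C5; row i has aⱼ where attribute j ∈ Ui, else bᵢⱼ.
Initial tableau (one row per fragment):
  row 1: a1 a2 b13 a4 a5
  row 2: a1 a2 a3 a4 b25
  row 3: a1 b32 b33 b34 a5
  row 4: a1 b42 a3 b44 a5
Rows 1 and 2 agree on C4; apply C4→C3, C5 and equate their C3, C5 entries.
Rows 1 and 3 agree on C1; apply C1→C3 and equate their C3 entries.
Row 1 is now all distinguished symbols — the join is lossless.

Yes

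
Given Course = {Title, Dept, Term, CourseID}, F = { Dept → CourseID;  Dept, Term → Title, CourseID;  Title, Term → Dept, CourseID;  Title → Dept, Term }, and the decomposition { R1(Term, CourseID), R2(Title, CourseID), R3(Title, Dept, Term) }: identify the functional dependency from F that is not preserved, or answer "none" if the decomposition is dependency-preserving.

Dept → CourseID

Check Dept → CourseID: no single fragment contains all of {Dept, CourseID}, and the restricted closure of {Dept} across the fragments never reaches {CourseID}.
Dept, Term → Title, CourseID is preserved.
Title, Term → Dept, CourseID is preserved.
Title → Dept, Term is preserved.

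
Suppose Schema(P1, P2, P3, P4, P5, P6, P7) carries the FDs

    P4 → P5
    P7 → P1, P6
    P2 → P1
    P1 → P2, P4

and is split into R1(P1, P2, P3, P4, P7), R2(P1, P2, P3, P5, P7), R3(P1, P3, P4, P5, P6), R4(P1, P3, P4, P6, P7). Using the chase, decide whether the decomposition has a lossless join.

Chase test. Columns are P1, P2, P3, P4, P5, P6, P7; row i has aⱼ where attribute j ∈ Ri, else bᵢⱼ.
Initial tableau (one row per fragment):
  row 1: a1 a2 a3 a4 b15 b16 a7
  row 2: a1 a2 a3 b24 a5 b26 a7
  row 3: a1 b32 a3 a4 a5 a6 b37
  row 4: a1 b42 a3 a4 b45 a6 a7
Rows 1 and 3 agree on P4; apply P4→P5 and equate their P5 entries.
Rows 1 and 4 agree on P4; apply P4→P5 and equate their P5 entries.
Rows 1 and 2 agree on P7; apply P7→P1, P6 and equate their P1, P6 entries.
Rows 1 and 4 agree on P7; apply P7→P1, P6 and equate their P1, P6 entries.
Rows 1 and 2 agree on P1; apply P1→P2, P4 and equate their P2, P4 entries.
Rows 1 and 3 agree on P1; apply P1→P2, P4 and equate their P2, P4 entries.
Rows 1 and 4 agree on P1; apply P1→P2, P4 and equate their P2, P4 entries.
Row 1 is now all distinguished symbols — the join is lossless.

Yes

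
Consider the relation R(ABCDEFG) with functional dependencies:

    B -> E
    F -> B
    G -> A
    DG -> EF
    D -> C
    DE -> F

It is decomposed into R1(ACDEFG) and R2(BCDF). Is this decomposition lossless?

Common attributes: R1 ∩ R2 = {CDF}.
Closure of {CDF}: F → B applies, adding B; B → E applies, adding E. So (CDF)⁺ = {BCDEF}.
This closure contains every attribute of R2, so R1 ∩ R2 → R2. The join is lossless.

Yes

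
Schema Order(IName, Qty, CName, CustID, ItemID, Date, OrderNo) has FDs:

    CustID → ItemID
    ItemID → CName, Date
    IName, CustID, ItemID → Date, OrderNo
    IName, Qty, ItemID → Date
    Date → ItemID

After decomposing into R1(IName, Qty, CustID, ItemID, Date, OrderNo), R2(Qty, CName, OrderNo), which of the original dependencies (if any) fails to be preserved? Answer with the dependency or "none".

Check ItemID → CName, Date: no single fragment contains all of {CName, ItemID, Date}, and the restricted closure of {ItemID} across the fragments never reaches {CName, Date}.
CustID → ItemID is preserved.
IName, CustID, ItemID → Date, OrderNo is preserved.
IName, Qty, ItemID → Date is preserved.
Date → ItemID is preserved.

ItemID → CName, Date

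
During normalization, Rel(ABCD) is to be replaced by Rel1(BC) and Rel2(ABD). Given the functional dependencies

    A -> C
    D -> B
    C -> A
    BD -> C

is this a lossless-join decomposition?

Common attributes: Rel1 ∩ Rel2 = {B}.
No dependency enlarges {B}, so (B)⁺ = {B}.
The closure contains neither all of Rel1 = {BC} nor all of Rel2 = {ABD}, so the common attributes are not a superkey of either fragment. The join is lossy.

No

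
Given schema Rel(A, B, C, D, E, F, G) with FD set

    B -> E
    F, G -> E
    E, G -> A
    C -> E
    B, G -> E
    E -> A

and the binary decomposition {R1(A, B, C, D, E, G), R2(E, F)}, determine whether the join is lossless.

Common attributes: R1 ∩ R2 = {E}.
Closure of {E}: E → A applies, adding A. So (E)⁺ = {A, E}.
The closure contains neither all of R1 = {A, B, C, D, E, G} nor all of R2 = {E, F}, so the common attributes are not a superkey of either fragment. The join is lossy.

No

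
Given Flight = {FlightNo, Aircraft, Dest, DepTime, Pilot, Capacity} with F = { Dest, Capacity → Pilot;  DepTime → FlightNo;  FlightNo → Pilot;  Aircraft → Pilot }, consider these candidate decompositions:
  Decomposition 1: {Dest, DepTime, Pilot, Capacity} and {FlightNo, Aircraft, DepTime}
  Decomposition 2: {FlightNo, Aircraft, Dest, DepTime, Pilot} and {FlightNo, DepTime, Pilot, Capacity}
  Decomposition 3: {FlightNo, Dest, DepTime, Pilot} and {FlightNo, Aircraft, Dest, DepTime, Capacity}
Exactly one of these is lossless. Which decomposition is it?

Decomposition 1: common = {DepTime}, closure = {FlightNo, DepTime, Pilot} → lossy.
Decomposition 2: common = {FlightNo, DepTime, Pilot}, closure = {FlightNo, DepTime, Pilot} → lossy.
Decomposition 3: common = {FlightNo, Dest, DepTime}, closure = {FlightNo, Dest, DepTime, Pilot} → lossless.

Decomposition 3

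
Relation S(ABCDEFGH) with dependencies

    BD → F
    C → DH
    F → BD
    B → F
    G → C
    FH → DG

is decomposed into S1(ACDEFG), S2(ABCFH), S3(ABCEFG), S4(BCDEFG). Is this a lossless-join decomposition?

Yes

Chase test. Columns are ABCDEFGH; row i has aⱼ where attribute j ∈ Si, else bᵢⱼ.
Initial tableau (one row per fragment):
  row 1: a1 b12 a3 a4 a5 a6 a7 b18
  row 2: a1 a2 a3 b24 b25 a6 b27 a8
  row 3: a1 a2 a3 b34 a5 a6 a7 b38
  row 4: b41 a2 a3 a4 a5 a6 a7 b48
Rows 1 and 2 agree on C; apply C→DH and equate their DH entries.
Rows 1 and 3 agree on C; apply C→DH and equate their DH entries.
Rows 1 and 4 agree on C; apply C→DH and equate their DH entries.
Rows 1 and 2 agree on F; apply F→BD and equate their BD entries.
Rows 1 and 2 agree on FH; apply FH→DG and equate their DG entries.
Row 1 is now all distinguished symbols — the join is lossless.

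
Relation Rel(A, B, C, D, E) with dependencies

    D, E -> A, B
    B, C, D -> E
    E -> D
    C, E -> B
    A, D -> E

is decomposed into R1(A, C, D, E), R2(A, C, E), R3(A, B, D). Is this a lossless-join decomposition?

Chase test. Columns are A, B, C, D, E; row i has aⱼ where attribute j ∈ Ri, else bᵢⱼ.
Initial tableau (one row per fragment):
  row 1: a1 b12 a3 a4 a5
  row 2: a1 b22 a3 b24 a5
  row 3: a1 a2 b33 a4 b35
Rows 1 and 2 agree on E; apply E→D and equate their D entries.
Rows 1 and 2 agree on C, E; apply C, E→B and equate their B entries.
Rows 1 and 3 agree on A, D; apply A, D→E and equate their E entries.
Rows 1 and 3 agree on D, E; apply D, E→A, B and equate their A, B entries.
Row 1 is now all distinguished symbols — the join is lossless.

Yes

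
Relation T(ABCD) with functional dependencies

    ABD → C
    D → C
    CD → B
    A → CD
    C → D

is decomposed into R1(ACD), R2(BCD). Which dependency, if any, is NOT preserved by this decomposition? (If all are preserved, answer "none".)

none

ABD → C: restricted closure across fragments reaches C.
D → C lies within R1.
CD → B lies within R2.
A → CD lies within R1.
C → D lies within R1.
Every dependency is enforceable on the fragments, so the decomposition is dependency-preserving.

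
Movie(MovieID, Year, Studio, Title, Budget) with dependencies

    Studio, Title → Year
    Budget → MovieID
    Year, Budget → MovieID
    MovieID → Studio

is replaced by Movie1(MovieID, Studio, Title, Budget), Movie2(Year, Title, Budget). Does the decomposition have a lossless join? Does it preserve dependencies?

lossless but not dependency-preserving

Lossless test: (Title, Budget)⁺ = {MovieID, Year, Studio, Title, Budget}, which contains all of one fragment — lossless.
Dependency preservation: the restricted closure of {Studio, Title} across the fragments never reaches {Year}, so Studio, Title → Year cannot be enforced without a join — not preserved.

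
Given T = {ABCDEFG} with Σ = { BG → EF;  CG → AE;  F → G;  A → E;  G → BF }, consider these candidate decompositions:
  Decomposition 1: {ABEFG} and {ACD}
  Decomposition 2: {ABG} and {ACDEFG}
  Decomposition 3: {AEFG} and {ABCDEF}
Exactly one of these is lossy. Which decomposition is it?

Decomposition 1: common = {A}, closure = {AE} → lossy.
Decomposition 2: common = {AG}, closure = {ABEFG} → lossless.
Decomposition 3: common = {AEF}, closure = {ABEFG} → lossless.

Decomposition 1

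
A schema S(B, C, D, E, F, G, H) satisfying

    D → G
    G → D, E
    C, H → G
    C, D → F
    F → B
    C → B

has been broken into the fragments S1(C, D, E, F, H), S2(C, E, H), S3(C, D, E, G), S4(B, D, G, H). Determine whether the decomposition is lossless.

Chase test. Columns are B, C, D, E, F, G, H; row i has aⱼ where attribute j ∈ Si, else bᵢⱼ.
Initial tableau (one row per fragment):
  row 1: b11 a2 a3 a4 a5 b16 a7
  row 2: b21 a2 b23 a4 b25 b26 a7
  row 3: b31 a2 a3 a4 b35 a6 b37
  row 4: a1 b42 a3 b44 b45 a6 a7
Rows 1 and 3 agree on D; apply D→G and equate their G entries.
Rows 1 and 4 agree on G; apply G→D, E and equate their D, E entries.
Rows 1 and 2 agree on C, H; apply C, H→G and equate their G entries.
Rows 1 and 3 agree on C, D; apply C, D→F and equate their F entries.
Rows 1 and 3 agree on F; apply F→B and equate their B entries.
Rows 1 and 2 agree on C; apply C→B and equate their B entries.
Rows 1 and 2 agree on G; apply G→D, E and equate their D, E entries.
Rows 1 and 2 agree on C, D; apply C, D→F and equate their F entries.
No row becomes fully distinguished — the join is lossy.

No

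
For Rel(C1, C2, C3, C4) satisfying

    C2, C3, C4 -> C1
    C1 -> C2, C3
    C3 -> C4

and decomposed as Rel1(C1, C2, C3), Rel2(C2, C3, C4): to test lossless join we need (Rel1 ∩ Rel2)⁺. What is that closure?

Rel1 ∩ Rel2 = {C2, C3}.
C3 → C4 applies, adding C4
C2, C3, C4 → C1 applies, adding C1
Closure: {C1, C2, C3, C4}.

C1, C2, C3, C4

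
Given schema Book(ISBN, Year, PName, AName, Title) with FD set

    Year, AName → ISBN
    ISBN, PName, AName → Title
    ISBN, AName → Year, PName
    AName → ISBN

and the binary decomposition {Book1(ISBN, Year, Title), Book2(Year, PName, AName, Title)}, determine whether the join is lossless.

No

Common attributes: Book1 ∩ Book2 = {Year, Title}.
No dependency enlarges {Year, Title}, so (Year, Title)⁺ = {Year, Title}.
The closure contains neither all of Book1 = {ISBN, Year, Title} nor all of Book2 = {Year, PName, AName, Title}, so the common attributes are not a superkey of either fragment. The join is lossy.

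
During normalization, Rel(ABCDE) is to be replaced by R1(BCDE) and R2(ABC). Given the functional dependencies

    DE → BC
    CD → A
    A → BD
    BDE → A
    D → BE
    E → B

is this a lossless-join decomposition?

No

Common attributes: R1 ∩ R2 = {BC}.
No dependency enlarges {BC}, so (BC)⁺ = {BC}.
The closure contains neither all of R1 = {BCDE} nor all of R2 = {ABC}, so the common attributes are not a superkey of either fragment. The join is lossy.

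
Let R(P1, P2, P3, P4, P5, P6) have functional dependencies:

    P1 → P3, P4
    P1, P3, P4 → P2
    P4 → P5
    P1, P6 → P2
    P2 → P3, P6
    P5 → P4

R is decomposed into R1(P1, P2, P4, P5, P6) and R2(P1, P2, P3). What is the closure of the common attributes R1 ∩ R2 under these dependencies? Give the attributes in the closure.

R1 ∩ R2 = {P1, P2}.
P1 → P3, P4 applies, adding P3, P4
P4 → P5 applies, adding P5
P2 → P3, P6 applies, adding P6
Closure: {P1, P2, P3, P4, P5, P6}.

P1, P2, P3, P4, P5, P6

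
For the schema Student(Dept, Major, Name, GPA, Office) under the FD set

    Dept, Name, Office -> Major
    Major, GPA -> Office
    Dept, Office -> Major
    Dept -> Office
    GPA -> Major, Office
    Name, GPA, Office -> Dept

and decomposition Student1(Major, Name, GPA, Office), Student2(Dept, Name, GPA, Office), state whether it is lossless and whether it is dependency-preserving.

lossless but not dependency-preserving

Lossless test: (Name, GPA, Office)⁺ = {Dept, Major, Name, GPA, Office}, which contains all of one fragment — lossless.
Dependency preservation: the restricted closure of {Dept, Name, Office} across the fragments never reaches {Major}, so Dept, Name, Office → Major cannot be enforced without a join — not preserved.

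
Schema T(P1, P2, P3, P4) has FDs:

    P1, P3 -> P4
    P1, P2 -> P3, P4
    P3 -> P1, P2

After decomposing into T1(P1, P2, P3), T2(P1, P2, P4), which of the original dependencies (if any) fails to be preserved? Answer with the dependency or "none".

none

P1, P3 → P4: restricted closure across fragments reaches P4.
P1, P2 → P3, P4: restricted closure across fragments reaches P3, P4.
P3 → P1, P2 lies within T1.
Every dependency is enforceable on the fragments, so the decomposition is dependency-preserving.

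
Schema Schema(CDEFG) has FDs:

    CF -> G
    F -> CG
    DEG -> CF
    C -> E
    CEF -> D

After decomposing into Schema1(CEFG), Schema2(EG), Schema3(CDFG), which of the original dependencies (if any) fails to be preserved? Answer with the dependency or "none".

Check DEG → CF: no single fragment contains all of {CDEFG}, and the restricted closure of {DEG} across the fragments never reaches {CF}.
CF → G is preserved.
F → CG is preserved.
C → E is preserved.
CEF → D is preserved.

DEG -> CF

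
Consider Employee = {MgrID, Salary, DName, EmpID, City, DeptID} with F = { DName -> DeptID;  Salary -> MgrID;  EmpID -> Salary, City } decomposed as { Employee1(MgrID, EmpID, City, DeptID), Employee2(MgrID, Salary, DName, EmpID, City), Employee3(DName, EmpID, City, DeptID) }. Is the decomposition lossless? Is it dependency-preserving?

lossless and dependency-preserving

Lossless test (chase): Rows 2 and 3 agree on DName; apply DName→DeptID and equate their DeptID entries. Rows 1 and 2 agree on EmpID; apply EmpID→Salary, City and equate their Salary, City entries. Rows 1 and 3 agree on EmpID; apply EmpID→Salary, City and equate their Salary, City entries. Rows 1 and 3 agree on Salary; apply Salary→MgrID and equate their MgrID entries. Row 2 is now all distinguished symbols — the join is lossless.
Dependency preservation: every FD's attributes lie within a single fragment, so each can be enforced locally — preserved.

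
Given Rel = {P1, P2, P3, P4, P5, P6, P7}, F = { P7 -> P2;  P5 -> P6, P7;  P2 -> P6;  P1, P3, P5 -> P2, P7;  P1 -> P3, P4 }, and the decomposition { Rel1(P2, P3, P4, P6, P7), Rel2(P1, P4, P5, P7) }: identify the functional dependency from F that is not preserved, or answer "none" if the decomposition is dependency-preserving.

Check P1 → P3, P4: no single fragment contains all of {P1, P3, P4}, and the restricted closure of {P1} across the fragments never reaches {P3, P4}.
P7 → P2 is preserved.
P5 → P6, P7 is preserved.
P2 → P6 is preserved.
P1, P3, P5 → P2, P7 is preserved.

P1 -> P3, P4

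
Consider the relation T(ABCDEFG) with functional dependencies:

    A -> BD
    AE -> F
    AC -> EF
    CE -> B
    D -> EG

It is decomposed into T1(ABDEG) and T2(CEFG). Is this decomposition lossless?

No

Common attributes: T1 ∩ T2 = {EG}.
No dependency enlarges {EG}, so (EG)⁺ = {EG}.
The closure contains neither all of T1 = {ABDEG} nor all of T2 = {CEFG}, so the common attributes are not a superkey of either fragment. The join is lossy.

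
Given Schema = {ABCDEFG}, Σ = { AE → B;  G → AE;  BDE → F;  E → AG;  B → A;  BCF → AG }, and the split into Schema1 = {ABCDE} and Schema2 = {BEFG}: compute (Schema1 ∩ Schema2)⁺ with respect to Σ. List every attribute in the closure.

Schema1 ∩ Schema2 = {BE}.
E → AG applies, adding AG
Closure: {ABEG}.

ABEG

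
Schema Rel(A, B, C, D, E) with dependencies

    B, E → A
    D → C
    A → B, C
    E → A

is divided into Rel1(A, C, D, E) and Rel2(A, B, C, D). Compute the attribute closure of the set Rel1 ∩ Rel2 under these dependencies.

Rel1 ∩ Rel2 = {A, C, D}.
A → B, C applies, adding B
Closure: {A, B, C, D}.

A, B, C, D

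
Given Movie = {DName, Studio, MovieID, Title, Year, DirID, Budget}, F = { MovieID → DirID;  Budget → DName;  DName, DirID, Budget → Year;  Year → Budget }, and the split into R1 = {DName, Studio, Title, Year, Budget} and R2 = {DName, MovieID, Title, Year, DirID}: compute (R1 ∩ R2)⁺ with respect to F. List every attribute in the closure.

R1 ∩ R2 = {DName, Title, Year}.
Year → Budget applies, adding Budget
Closure: {DName, Title, Year, Budget}.

DName, Title, Year, Budget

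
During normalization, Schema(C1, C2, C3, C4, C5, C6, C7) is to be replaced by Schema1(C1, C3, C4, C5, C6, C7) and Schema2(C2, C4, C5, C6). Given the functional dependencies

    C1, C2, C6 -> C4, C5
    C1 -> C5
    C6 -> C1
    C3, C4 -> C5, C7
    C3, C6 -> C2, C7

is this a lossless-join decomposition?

No

Common attributes: Schema1 ∩ Schema2 = {C4, C5, C6}.
Closure of {C4, C5, C6}: C6 → C1 applies, adding C1. So (C4, C5, C6)⁺ = {C1, C4, C5, C6}.
The closure contains neither all of Schema1 = {C1, C3, C4, C5, C6, C7} nor all of Schema2 = {C2, C4, C5, C6}, so the common attributes are not a superkey of either fragment. The join is lossy.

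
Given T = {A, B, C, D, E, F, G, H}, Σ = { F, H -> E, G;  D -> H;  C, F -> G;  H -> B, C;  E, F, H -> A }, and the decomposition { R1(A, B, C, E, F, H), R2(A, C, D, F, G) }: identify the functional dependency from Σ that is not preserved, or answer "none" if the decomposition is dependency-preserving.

Check D → H: no single fragment contains all of {D, H}, and the restricted closure of {D} across the fragments never reaches {H}.
F, H → E, G is preserved.
C, F → G is preserved.
H → B, C is preserved.
E, F, H → A is preserved.

D -> H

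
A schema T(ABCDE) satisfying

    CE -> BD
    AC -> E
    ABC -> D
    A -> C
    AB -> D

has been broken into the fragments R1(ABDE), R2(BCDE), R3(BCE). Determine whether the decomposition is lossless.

No

Chase test. Columns are ABCDE; row i has aⱼ where attribute j ∈ Ri, else bᵢⱼ.
Initial tableau (one row per fragment):
  row 1: a1 a2 b13 a4 a5
  row 2: b21 a2 a3 a4 a5
  row 3: b31 a2 a3 b34 a5
Rows 2 and 3 agree on CE; apply CE→BD and equate their BD entries.
No row becomes fully distinguished — the join is lossy.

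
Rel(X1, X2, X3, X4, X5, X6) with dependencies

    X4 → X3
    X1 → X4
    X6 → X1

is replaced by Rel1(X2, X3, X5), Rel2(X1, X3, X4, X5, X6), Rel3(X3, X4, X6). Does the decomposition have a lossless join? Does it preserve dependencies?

Lossless test (chase): Rows 2 and 3 agree on X6; apply X6→X1 and equate their X1 entries. No row becomes fully distinguished — the join is lossy.
Dependency preservation: every FD's attributes lie within a single fragment, so each can be enforced locally — preserved.

lossy but dependency-preserving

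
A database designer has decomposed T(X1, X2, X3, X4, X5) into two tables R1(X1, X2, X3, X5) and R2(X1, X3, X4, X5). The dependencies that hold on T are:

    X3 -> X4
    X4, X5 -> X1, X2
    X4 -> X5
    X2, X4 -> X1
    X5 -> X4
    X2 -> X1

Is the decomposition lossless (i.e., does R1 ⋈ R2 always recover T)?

Yes

Common attributes: R1 ∩ R2 = {X1, X3, X5}.
Closure of {X1, X3, X5}: X3 → X4 applies, adding X4; X4, X5 → X1, X2 applies, adding X2. So (X1, X3, X5)⁺ = {X1, X2, X3, X4, X5}.
This closure contains every attribute of R1, so R1 ∩ R2 → R1. The join is lossless.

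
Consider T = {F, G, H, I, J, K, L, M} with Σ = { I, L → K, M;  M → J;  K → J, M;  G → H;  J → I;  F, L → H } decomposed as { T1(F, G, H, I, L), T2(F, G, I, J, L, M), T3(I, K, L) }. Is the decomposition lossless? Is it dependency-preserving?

Lossless test (chase): Rows 1 and 2 agree on I, L; apply I, L→K, M and equate their K, M entries. Rows 1 and 3 agree on I, L; apply I, L→K, M and equate their K, M entries. Rows 1 and 2 agree on M; apply M→J and equate their J entries. Rows 1 and 3 agree on M; apply M→J and equate their J entries. Rows 1 and 2 agree on G; apply G→H and equate their H entries. Row 1 is now all distinguished symbols — the join is lossless.
Dependency preservation: the restricted closure of {K} across the fragments never reaches {J, M}, so K → J, M cannot be enforced without a join — not preserved.

lossless but not dependency-preserving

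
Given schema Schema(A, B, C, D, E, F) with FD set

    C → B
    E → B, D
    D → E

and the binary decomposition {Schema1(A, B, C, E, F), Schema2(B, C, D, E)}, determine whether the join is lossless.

Yes

Common attributes: Schema1 ∩ Schema2 = {B, C, E}.
Closure of {B, C, E}: E → B, D applies, adding D. So (B, C, E)⁺ = {B, C, D, E}.
This closure contains every attribute of Schema2, so Schema1 ∩ Schema2 → Schema2. The join is lossless.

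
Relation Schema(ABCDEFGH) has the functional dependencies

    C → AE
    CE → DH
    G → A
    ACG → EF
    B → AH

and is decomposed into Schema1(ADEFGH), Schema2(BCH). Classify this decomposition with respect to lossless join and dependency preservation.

lossy and not dependency-preserving

Lossless test: (H)⁺ = {H}, which is a superkey of neither fragment — lossy.
Dependency preservation: the restricted closure of {C} across the fragments never reaches {AE}, so C → AE cannot be enforced without a join — not preserved.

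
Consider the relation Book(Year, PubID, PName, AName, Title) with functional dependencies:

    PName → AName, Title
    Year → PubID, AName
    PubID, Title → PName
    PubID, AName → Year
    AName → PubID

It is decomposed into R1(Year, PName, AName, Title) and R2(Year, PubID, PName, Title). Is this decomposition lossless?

Common attributes: R1 ∩ R2 = {Year, PName, Title}.
Closure of {Year, PName, Title}: PName → AName, Title applies, adding AName; Year → PubID, AName applies, adding PubID. So (Year, PName, Title)⁺ = {Year, PubID, PName, AName, Title}.
This closure contains every attribute of R1, so R1 ∩ R2 → R1. The join is lossless.

Yes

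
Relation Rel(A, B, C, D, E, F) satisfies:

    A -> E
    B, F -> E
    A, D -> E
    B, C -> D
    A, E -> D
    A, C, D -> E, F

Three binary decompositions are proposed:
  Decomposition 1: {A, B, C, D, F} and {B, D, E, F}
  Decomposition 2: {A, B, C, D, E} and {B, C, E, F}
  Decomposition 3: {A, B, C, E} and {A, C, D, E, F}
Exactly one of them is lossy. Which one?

Decomposition 2

Decomposition 1: common = {B, D, F}, closure = {B, D, E, F} → lossless.
Decomposition 2: common = {B, C, E}, closure = {B, C, D, E} → lossy.
Decomposition 3: common = {A, C, E}, closure = {A, C, D, E, F} → lossless.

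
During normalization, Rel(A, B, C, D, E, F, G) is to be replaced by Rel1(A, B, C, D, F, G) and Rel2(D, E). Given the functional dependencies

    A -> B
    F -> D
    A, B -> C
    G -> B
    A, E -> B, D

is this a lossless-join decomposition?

Common attributes: Rel1 ∩ Rel2 = {D}.
No dependency enlarges {D}, so (D)⁺ = {D}.
The closure contains neither all of Rel1 = {A, B, C, D, F, G} nor all of Rel2 = {D, E}, so the common attributes are not a superkey of either fragment. The join is lossy.

No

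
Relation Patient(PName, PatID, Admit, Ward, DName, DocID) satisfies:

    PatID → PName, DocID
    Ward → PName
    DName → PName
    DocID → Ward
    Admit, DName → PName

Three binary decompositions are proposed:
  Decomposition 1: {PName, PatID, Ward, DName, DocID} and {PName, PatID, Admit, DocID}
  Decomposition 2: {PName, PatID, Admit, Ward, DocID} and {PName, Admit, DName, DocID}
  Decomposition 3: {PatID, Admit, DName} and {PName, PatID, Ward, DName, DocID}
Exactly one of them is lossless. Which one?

Decomposition 1: common = {PName, PatID, DocID}, closure = {PName, PatID, Ward, DocID} → lossy.
Decomposition 2: common = {PName, Admit, DocID}, closure = {PName, Admit, Ward, DocID} → lossy.
Decomposition 3: common = {PatID, DName}, closure = {PName, PatID, Ward, DName, DocID} → lossless.

Decomposition 3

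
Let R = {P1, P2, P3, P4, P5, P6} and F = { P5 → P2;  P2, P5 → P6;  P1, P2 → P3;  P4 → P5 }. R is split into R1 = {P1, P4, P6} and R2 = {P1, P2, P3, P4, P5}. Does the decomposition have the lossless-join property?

Yes

Common attributes: R1 ∩ R2 = {P1, P4}.
Closure of {P1, P4}: P4 → P5 applies, adding P5; P5 → P2 applies, adding P2; P2, P5 → P6 applies, adding P6; P1, P2 → P3 applies, adding P3. So (P1, P4)⁺ = {P1, P2, P3, P4, P5, P6}.
This closure contains every attribute of R1, so R1 ∩ R2 → R1. The join is lossless.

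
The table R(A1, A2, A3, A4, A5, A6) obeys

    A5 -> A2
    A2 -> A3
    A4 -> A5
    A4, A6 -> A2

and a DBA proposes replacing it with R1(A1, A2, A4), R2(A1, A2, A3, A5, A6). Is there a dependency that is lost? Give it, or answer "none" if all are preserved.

Check A4 → A5: no single fragment contains all of {A4, A5}, and the restricted closure of {A4} across the fragments never reaches {A5}.
A5 → A2 is preserved.
A2 → A3 is preserved.
A4, A6 → A2 is preserved.

A4 -> A5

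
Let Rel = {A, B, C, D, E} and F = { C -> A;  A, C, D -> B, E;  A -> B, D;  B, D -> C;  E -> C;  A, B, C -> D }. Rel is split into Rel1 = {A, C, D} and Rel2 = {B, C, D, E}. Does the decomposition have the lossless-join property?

Common attributes: Rel1 ∩ Rel2 = {C, D}.
Closure of {C, D}: C → A applies, adding A; A, C, D → B, E applies, adding B, E. So (C, D)⁺ = {A, B, C, D, E}.
This closure contains every attribute of Rel1, so Rel1 ∩ Rel2 → Rel1. The join is lossless.

Yes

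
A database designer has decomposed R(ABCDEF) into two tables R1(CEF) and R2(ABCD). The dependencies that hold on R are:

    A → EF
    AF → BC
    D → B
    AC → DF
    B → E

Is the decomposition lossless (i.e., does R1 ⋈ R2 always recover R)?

Common attributes: R1 ∩ R2 = {C}.
No dependency enlarges {C}, so (C)⁺ = {C}.
The closure contains neither all of R1 = {CEF} nor all of R2 = {ABCD}, so the common attributes are not a superkey of either fragment. The join is lossy.

No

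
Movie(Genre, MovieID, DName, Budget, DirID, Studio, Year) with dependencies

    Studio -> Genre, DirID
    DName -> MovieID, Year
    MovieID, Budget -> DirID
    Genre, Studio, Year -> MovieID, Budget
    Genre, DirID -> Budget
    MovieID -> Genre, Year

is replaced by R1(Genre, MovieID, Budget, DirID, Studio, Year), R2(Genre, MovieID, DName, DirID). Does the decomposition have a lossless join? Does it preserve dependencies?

lossy but dependency-preserving

Lossless test: (Genre, MovieID, DirID)⁺ = {Genre, MovieID, Budget, DirID, Year}, which is a superkey of neither fragment — lossy.
Dependency preservation: DName → MovieID, Year is not contained in any single fragment, but the restricted closure of its left-hand side across the fragments still reaches the right-hand side; the remaining FDs each lie inside some fragment. All dependencies are preserved.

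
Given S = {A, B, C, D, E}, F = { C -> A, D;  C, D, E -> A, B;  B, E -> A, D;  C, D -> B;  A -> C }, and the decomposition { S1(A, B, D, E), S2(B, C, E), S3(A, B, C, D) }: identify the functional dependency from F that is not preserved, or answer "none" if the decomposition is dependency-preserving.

none

C → A, D lies within S3.
C, D, E → A, B: restricted closure across fragments reaches A, B.
B, E → A, D lies within S1.
C, D → B lies within S3.
A → C lies within S3.
Every dependency is enforceable on the fragments, so the decomposition is dependency-preserving.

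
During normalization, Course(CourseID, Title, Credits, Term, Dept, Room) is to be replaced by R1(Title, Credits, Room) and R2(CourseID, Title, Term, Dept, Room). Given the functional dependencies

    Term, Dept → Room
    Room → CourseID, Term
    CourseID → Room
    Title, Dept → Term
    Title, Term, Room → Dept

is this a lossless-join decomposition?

Common attributes: R1 ∩ R2 = {Title, Room}.
Closure of {Title, Room}: Room → CourseID, Term applies, adding CourseID, Term; Title, Term, Room → Dept applies, adding Dept. So (Title, Room)⁺ = {CourseID, Title, Term, Dept, Room}.
This closure contains every attribute of R2, so R1 ∩ R2 → R2. The join is lossless.

Yes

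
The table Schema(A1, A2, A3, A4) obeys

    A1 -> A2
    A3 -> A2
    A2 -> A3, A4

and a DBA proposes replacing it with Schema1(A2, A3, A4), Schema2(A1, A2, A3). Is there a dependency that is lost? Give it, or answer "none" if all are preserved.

A1 → A2 lies within Schema2.
A3 → A2 lies within Schema1.
A2 → A3, A4 lies within Schema1.
Every dependency is enforceable on the fragments, so the decomposition is dependency-preserving.

none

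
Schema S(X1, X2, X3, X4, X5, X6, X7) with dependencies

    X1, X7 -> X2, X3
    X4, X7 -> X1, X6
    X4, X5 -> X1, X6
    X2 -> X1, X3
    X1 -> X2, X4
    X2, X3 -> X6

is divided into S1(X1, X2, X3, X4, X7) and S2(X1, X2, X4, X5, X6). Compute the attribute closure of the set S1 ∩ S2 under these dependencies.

S1 ∩ S2 = {X1, X2, X4}.
X2 → X1, X3 applies, adding X3
X2, X3 → X6 applies, adding X6
Closure: {X1, X2, X3, X4, X6}.

X1, X2, X3, X4, X6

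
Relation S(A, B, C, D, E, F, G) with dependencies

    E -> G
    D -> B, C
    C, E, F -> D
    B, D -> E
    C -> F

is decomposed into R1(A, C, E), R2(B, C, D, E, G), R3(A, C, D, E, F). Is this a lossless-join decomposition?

Yes

Chase test. Columns are A, B, C, D, E, F, G; row i has aⱼ where attribute j ∈ Ri, else bᵢⱼ.
Initial tableau (one row per fragment):
  row 1: a1 b12 a3 b14 a5 b16 b17
  row 2: b21 a2 a3 a4 a5 b26 a7
  row 3: a1 b32 a3 a4 a5 a6 b37
Rows 1 and 2 agree on E; apply E→G and equate their G entries.
Rows 1 and 3 agree on E; apply E→G and equate their G entries.
Rows 2 and 3 agree on D; apply D→B, C and equate their B, C entries.
Rows 1 and 2 agree on C; apply C→F and equate their F entries.
Rows 1 and 3 agree on C; apply C→F and equate their F entries.
Rows 1 and 2 agree on C, E, F; apply C, E, F→D and equate their D entries.
Rows 1 and 2 agree on D; apply D→B, C and equate their B, C entries.
Row 1 is now all distinguished symbols — the join is lossless.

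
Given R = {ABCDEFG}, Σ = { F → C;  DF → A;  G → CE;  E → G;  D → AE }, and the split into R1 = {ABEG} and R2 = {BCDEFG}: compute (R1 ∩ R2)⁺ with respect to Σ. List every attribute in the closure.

BCEG

R1 ∩ R2 = {BEG}.
G → CE applies, adding C
Closure: {BCEG}.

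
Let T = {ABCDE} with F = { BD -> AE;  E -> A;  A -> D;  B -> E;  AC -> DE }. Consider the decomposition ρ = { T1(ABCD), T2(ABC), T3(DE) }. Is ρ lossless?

No

Chase test. Columns are ABCDE; row i has aⱼ where attribute j ∈ Ti, else bᵢⱼ.
Initial tableau (one row per fragment):
  row 1: a1 a2 a3 a4 b15
  row 2: a1 a2 a3 b24 b25
  row 3: b31 b32 b33 a4 a5
Rows 1 and 2 agree on A; apply A→D and equate their D entries.
Rows 1 and 2 agree on B; apply B→E and equate their E entries.
No row becomes fully distinguished — the join is lossy.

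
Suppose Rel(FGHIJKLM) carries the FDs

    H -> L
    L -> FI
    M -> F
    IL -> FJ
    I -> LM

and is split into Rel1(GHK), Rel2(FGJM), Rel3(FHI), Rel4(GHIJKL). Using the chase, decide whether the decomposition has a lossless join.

No

Chase test. Columns are FGHIJKLM; row i has aⱼ where attribute j ∈ Reli, else bᵢⱼ.
Initial tableau (one row per fragment):
  row 1: b11 a2 a3 b14 b15 a6 b17 b18
  row 2: a1 a2 b23 b24 a5 b26 b27 a8
  row 3: a1 b32 a3 a4 b35 b36 b37 b38
  row 4: b41 a2 a3 a4 a5 a6 a7 b48
Rows 1 and 3 agree on H; apply H→L and equate their L entries.
Rows 1 and 4 agree on H; apply H→L and equate their L entries.
Rows 1 and 3 agree on L; apply L→FI and equate their FI entries.
Rows 1 and 4 agree on L; apply L→FI and equate their FI entries.
Rows 1 and 3 agree on IL; apply IL→FJ and equate their FJ entries.
Rows 1 and 4 agree on IL; apply IL→FJ and equate their FJ entries.
Rows 1 and 3 agree on I; apply I→LM and equate their LM entries.
Rows 1 and 4 agree on I; apply I→LM and equate their LM entries.
No row becomes fully distinguished — the join is lossy.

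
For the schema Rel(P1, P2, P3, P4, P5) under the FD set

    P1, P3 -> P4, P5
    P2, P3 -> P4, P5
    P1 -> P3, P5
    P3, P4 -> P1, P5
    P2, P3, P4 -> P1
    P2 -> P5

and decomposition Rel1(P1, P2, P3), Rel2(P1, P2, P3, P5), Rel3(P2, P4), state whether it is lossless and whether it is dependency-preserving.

lossy and not dependency-preserving

Lossless test (chase): Rows 1 and 2 agree on P1, P3; apply P1, P3→P4, P5 and equate their P4, P5 entries. Rows 1 and 3 agree on P2; apply P2→P5 and equate their P5 entries. No row becomes fully distinguished — the join is lossy.
Dependency preservation: the restricted closure of {P1, P3} across the fragments never reaches {P4, P5}, so P1, P3 → P4, P5 cannot be enforced without a join — not preserved.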